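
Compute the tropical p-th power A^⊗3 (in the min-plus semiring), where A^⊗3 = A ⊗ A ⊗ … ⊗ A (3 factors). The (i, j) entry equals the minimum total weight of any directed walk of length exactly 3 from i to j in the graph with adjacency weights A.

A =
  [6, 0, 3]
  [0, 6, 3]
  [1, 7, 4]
A^⊗3 =
  [4, 0, 3]
  [0, 4, 3]
  [1, 5, 4]

Each entry (A^⊗3)_ij equals the minimum over all length-3 walks i = v_0 → v_1 → … → v_3 = j of Σ_t A[v_t][v_{t+1}]. For example, for (i, j) = (0, 2) we minimise over 9 possible intermediate vertex sequences; the minimum is 3, attained along the walk 0 → 1 → 0 → 2.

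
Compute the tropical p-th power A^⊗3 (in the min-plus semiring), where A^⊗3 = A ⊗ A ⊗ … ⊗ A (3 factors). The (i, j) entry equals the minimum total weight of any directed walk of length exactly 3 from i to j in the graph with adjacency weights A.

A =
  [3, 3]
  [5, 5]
A^⊗3 =
  [9, 9]
  [11, 11]

Each entry (A^⊗3)_ij equals the minimum over all length-3 walks i = v_0 → v_1 → … → v_3 = j of Σ_t A[v_t][v_{t+1}]. For example, for (i, j) = (0, 1) we minimise over 4 possible intermediate vertex sequences; the minimum is 9, attained along the walk 0 → 0 → 0 → 1.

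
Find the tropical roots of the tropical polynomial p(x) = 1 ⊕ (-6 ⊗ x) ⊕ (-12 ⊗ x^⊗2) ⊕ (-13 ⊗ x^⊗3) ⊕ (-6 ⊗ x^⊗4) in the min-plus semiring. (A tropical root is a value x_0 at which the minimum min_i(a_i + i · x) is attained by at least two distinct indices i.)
Roots: {-7, 1, 6, 7}

Each tropical root is a break point of the lower envelope of the lines y = a_i + i · x (there are 5 lines, with slopes 0, 1, ..., 4). Only the lines that attain the minimum somewhere contribute to roots; other lines are dominated. Here the surviving (envelope) indices are i = 4, i = 3, i = 2, i = 1, i = 0.
Intersections between consecutive envelope lines give the roots: for adjacent envelope indices i < j the intersection is x = (a_i − a_j) / (j − i). Reading off the sorted break points: {-7, 1, 6, 7}.
Verification: at each break x_0, at least two indices attain the minimum of min_i(a_i + i · x_0).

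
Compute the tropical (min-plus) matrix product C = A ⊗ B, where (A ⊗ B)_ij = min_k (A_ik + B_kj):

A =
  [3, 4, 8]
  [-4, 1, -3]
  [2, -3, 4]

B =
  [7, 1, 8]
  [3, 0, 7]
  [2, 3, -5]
A ⊗ B =
  [7, 4, 3]
  [-1, -3, -8]
  [0, -3, -1]

Apply the min-plus product entry-by-entry:
  C[0][0] = min over k of (A[0][0] + B[0][0] = 3 + 7 = 10, A[0][1] + B[1][0] = 4 + 3 = 7, A[0][2] + B[2][0] = 8 + 2 = 10) = 7 (attained at k = 1)
  C[0][1] = min over k of (A[0][0] + B[0][1] = 3 + 1 = 4, A[0][1] + B[1][1] = 4 + 0 = 4, A[0][2] + B[2][1] = 8 + 3 = 11) = 4 (attained at k = 0)
  C[0][2] = min over k of (A[0][0] + B[0][2] = 3 + 8 = 11, A[0][1] + B[1][2] = 4 + 7 = 11, A[0][2] + B[2][2] = 8 + -5 = 3) = 3 (attained at k = 2)
  C[1][0] = min over k of (A[1][0] + B[0][0] = -4 + 7 = 3, A[1][1] + B[1][0] = 1 + 3 = 4, A[1][2] + B[2][0] = -3 + 2 = -1) = -1 (attained at k = 2)
  C[1][1] = min over k of (A[1][0] + B[0][1] = -4 + 1 = -3, A[1][1] + B[1][1] = 1 + 0 = 1, A[1][2] + B[2][1] = -3 + 3 = 0) = -3 (attained at k = 0)
  C[1][2] = min over k of (A[1][0] + B[0][2] = -4 + 8 = 4, A[1][1] + B[1][2] = 1 + 7 = 8, A[1][2] + B[2][2] = -3 + -5 = -8) = -8 (attained at k = 2)
  C[2][0] = min over k of (A[2][0] + B[0][0] = 2 + 7 = 9, A[2][1] + B[1][0] = -3 + 3 = 0, A[2][2] + B[2][0] = 4 + 2 = 6) = 0 (attained at k = 1)
  C[2][1] = min over k of (A[2][0] + B[0][1] = 2 + 1 = 3, A[2][1] + B[1][1] = -3 + 0 = -3, A[2][2] + B[2][1] = 4 + 3 = 7) = -3 (attained at k = 1)
  C[2][2] = min over k of (A[2][0] + B[0][2] = 2 + 8 = 10, A[2][1] + B[1][2] = -3 + 7 = 4, A[2][2] + B[2][2] = 4 + -5 = -1) = -1 (attained at k = 2)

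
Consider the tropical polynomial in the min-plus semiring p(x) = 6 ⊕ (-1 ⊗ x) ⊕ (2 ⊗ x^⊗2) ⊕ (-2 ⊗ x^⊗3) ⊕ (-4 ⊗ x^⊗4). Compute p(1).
p(1) = 0

A tropical monomial a ⊗ x^⊗i evaluates to a + i · x. Evaluating each term at x = 1:
  Term 0 contributes 6 + 0 · 1 = 6
  Term 1 contributes -1 + 1 · 1 = 0
  Term 2 contributes 2 + 2 · 1 = 4
  Term 3 contributes -2 + 3 · 1 = 1
  Term 4 contributes -4 + 4 · 1 = 0
p(1) = ⊕ of these = min[6, 0, 4, 1, 0] = 0.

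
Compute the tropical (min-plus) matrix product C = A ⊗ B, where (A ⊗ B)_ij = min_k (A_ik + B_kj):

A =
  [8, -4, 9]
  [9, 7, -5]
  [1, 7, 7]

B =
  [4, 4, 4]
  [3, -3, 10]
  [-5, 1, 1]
A ⊗ B =
  [-1, -7, 6]
  [-10, -4, -4]
  [2, 4, 5]

Apply the min-plus product entry-by-entry:
  C[0][0] = min over k of (A[0][0] + B[0][0] = 8 + 4 = 12, A[0][1] + B[1][0] = -4 + 3 = -1, A[0][2] + B[2][0] = 9 + -5 = 4) = -1 (attained at k = 1)
  C[0][1] = min over k of (A[0][0] + B[0][1] = 8 + 4 = 12, A[0][1] + B[1][1] = -4 + -3 = -7, A[0][2] + B[2][1] = 9 + 1 = 10) = -7 (attained at k = 1)
  C[0][2] = min over k of (A[0][0] + B[0][2] = 8 + 4 = 12, A[0][1] + B[1][2] = -4 + 10 = 6, A[0][2] + B[2][2] = 9 + 1 = 10) = 6 (attained at k = 1)
  C[1][0] = min over k of (A[1][0] + B[0][0] = 9 + 4 = 13, A[1][1] + B[1][0] = 7 + 3 = 10, A[1][2] + B[2][0] = -5 + -5 = -10) = -10 (attained at k = 2)
  C[1][1] = min over k of (A[1][0] + B[0][1] = 9 + 4 = 13, A[1][1] + B[1][1] = 7 + -3 = 4, A[1][2] + B[2][1] = -5 + 1 = -4) = -4 (attained at k = 2)
  C[1][2] = min over k of (A[1][0] + B[0][2] = 9 + 4 = 13, A[1][1] + B[1][2] = 7 + 10 = 17, A[1][2] + B[2][2] = -5 + 1 = -4) = -4 (attained at k = 2)
  C[2][0] = min over k of (A[2][0] + B[0][0] = 1 + 4 = 5, A[2][1] + B[1][0] = 7 + 3 = 10, A[2][2] + B[2][0] = 7 + -5 = 2) = 2 (attained at k = 2)
  C[2][1] = min over k of (A[2][0] + B[0][1] = 1 + 4 = 5, A[2][1] + B[1][1] = 7 + -3 = 4, A[2][2] + B[2][1] = 7 + 1 = 8) = 4 (attained at k = 1)
  C[2][2] = min over k of (A[2][0] + B[0][2] = 1 + 4 = 5, A[2][1] + B[1][2] = 7 + 10 = 17, A[2][2] + B[2][2] = 7 + 1 = 8) = 5 (attained at k = 0)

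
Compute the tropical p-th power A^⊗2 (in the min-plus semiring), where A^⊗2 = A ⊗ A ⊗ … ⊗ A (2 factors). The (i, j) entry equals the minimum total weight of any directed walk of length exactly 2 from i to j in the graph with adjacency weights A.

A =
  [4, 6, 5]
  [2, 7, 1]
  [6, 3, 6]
A^⊗2 =
  [8, 8, 7]
  [6, 4, 7]
  [5, 9, 4]

Each entry (A^⊗2)_ij equals the minimum over all length-2 walks i = v_0 → v_1 → … → v_2 = j of Σ_t A[v_t][v_{t+1}]. For example, for (i, j) = (0, 2) we minimise over 3 possible intermediate vertex sequences; the minimum is 7, attained along the walk 0 → 1 → 2.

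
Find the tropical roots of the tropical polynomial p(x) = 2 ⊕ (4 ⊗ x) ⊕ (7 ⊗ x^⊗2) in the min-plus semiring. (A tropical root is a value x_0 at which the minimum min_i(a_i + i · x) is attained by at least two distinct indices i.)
Roots: {-3, -2}

Each tropical root is a break point of the lower envelope of the lines y = a_i + i · x (there are 3 lines, with slopes 0, 1, ..., 2). Only the lines that attain the minimum somewhere contribute to roots; other lines are dominated. Here the surviving (envelope) indices are i = 2, i = 1, i = 0.
Intersections between consecutive envelope lines give the roots: for adjacent envelope indices i < j the intersection is x = (a_i − a_j) / (j − i). Reading off the sorted break points: {-3, -2}.
Verification: at each break x_0, at least two indices attain the minimum of min_i(a_i + i · x_0).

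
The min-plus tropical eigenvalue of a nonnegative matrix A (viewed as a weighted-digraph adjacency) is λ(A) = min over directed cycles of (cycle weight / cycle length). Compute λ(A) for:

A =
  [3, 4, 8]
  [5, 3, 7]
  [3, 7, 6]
λ(A) = 3

Enumerate directed cycles and compute their means (weight / length). Sample:
  cycle 0 → 0: weight = 3, length = 1, mean = 3/1 ≈ 3.000
  cycle 1 → 1: weight = 3, length = 1, mean = 3/1 ≈ 3.000
  cycle 2 → 2: weight = 6, length = 1, mean = 6/1 ≈ 6.000
  cycle 0 → 1 → 0: weight = 9, length = 2, mean = 9/2 ≈ 4.500
  cycle 0 → 2 → 0: weight = 11, length = 2, mean = 11/2 ≈ 5.500
  cycle 1 → 0 → 1: weight = 9, length = 2, mean = 9/2 ≈ 4.500
Minimum mean = 3.000, attained e.g. along the cycle 0 → 0 with weight 3 and length 1. So λ(A) = 3/1 = 3.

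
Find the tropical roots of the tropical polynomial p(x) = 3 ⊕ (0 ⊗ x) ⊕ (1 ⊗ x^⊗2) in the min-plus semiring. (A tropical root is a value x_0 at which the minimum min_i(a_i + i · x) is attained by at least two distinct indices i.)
Roots: {-1, 3}

Each tropical root is a break point of the lower envelope of the lines y = a_i + i · x (there are 3 lines, with slopes 0, 1, ..., 2). Only the lines that attain the minimum somewhere contribute to roots; other lines are dominated. Here the surviving (envelope) indices are i = 2, i = 1, i = 0.
Intersections between consecutive envelope lines give the roots: for adjacent envelope indices i < j the intersection is x = (a_i − a_j) / (j − i). Reading off the sorted break points: {-1, 3}.
Verification: at each break x_0, at least two indices attain the minimum of min_i(a_i + i · x_0).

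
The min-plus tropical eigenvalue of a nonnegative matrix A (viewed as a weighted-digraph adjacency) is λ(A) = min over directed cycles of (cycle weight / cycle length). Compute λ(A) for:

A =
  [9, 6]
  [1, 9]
λ(A) = 7/2

Enumerate directed cycles and compute their means (weight / length). Sample:
  cycle 0 → 0: weight = 9, length = 1, mean = 9/1 ≈ 9.000
  cycle 1 → 1: weight = 9, length = 1, mean = 9/1 ≈ 9.000
  cycle 0 → 1 → 0: weight = 7, length = 2, mean = 7/2 ≈ 3.500
  cycle 1 → 0 → 1: weight = 7, length = 2, mean = 7/2 ≈ 3.500
Minimum mean = 3.500, attained e.g. along the cycle 0 → 1 → 0 with weight 7 and length 2. So λ(A) = 7/2 = 7/2.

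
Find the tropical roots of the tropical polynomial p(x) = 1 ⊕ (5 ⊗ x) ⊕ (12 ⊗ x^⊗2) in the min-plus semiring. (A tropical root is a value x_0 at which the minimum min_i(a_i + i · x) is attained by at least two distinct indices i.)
Roots: {-7, -4}

Each tropical root is a break point of the lower envelope of the lines y = a_i + i · x (there are 3 lines, with slopes 0, 1, ..., 2). Only the lines that attain the minimum somewhere contribute to roots; other lines are dominated. Here the surviving (envelope) indices are i = 2, i = 1, i = 0.
Intersections between consecutive envelope lines give the roots: for adjacent envelope indices i < j the intersection is x = (a_i − a_j) / (j − i). Reading off the sorted break points: {-7, -4}.
Verification: at each break x_0, at least two indices attain the minimum of min_i(a_i + i · x_0).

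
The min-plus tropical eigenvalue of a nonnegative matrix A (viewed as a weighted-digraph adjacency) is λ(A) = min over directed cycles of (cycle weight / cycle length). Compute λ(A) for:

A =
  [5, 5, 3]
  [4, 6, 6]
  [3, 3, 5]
λ(A) = 3

Enumerate directed cycles and compute their means (weight / length). Sample:
  cycle 0 → 0: weight = 5, length = 1, mean = 5/1 ≈ 5.000
  cycle 1 → 1: weight = 6, length = 1, mean = 6/1 ≈ 6.000
  cycle 2 → 2: weight = 5, length = 1, mean = 5/1 ≈ 5.000
  cycle 0 → 1 → 0: weight = 9, length = 2, mean = 9/2 ≈ 4.500
  cycle 0 → 2 → 0: weight = 6, length = 2, mean = 6/2 ≈ 3.000
  cycle 1 → 0 → 1: weight = 9, length = 2, mean = 9/2 ≈ 4.500
Minimum mean = 3.000, attained e.g. along the cycle 0 → 2 → 0 with weight 6 and length 2. So λ(A) = 6/2 = 3.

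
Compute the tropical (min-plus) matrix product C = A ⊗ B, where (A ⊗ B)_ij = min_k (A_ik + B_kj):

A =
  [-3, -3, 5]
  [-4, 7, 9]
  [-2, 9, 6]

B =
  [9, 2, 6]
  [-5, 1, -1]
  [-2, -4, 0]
A ⊗ B =
  [-8, -2, -4]
  [2, -2, 2]
  [4, 0, 4]

Apply the min-plus product entry-by-entry:
  C[0][0] = min over k of (A[0][0] + B[0][0] = -3 + 9 = 6, A[0][1] + B[1][0] = -3 + -5 = -8, A[0][2] + B[2][0] = 5 + -2 = 3) = -8 (attained at k = 1)
  C[0][1] = min over k of (A[0][0] + B[0][1] = -3 + 2 = -1, A[0][1] + B[1][1] = -3 + 1 = -2, A[0][2] + B[2][1] = 5 + -4 = 1) = -2 (attained at k = 1)
  C[0][2] = min over k of (A[0][0] + B[0][2] = -3 + 6 = 3, A[0][1] + B[1][2] = -3 + -1 = -4, A[0][2] + B[2][2] = 5 + 0 = 5) = -4 (attained at k = 1)
  C[1][0] = min over k of (A[1][0] + B[0][0] = -4 + 9 = 5, A[1][1] + B[1][0] = 7 + -5 = 2, A[1][2] + B[2][0] = 9 + -2 = 7) = 2 (attained at k = 1)
  C[1][1] = min over k of (A[1][0] + B[0][1] = -4 + 2 = -2, A[1][1] + B[1][1] = 7 + 1 = 8, A[1][2] + B[2][1] = 9 + -4 = 5) = -2 (attained at k = 0)
  C[1][2] = min over k of (A[1][0] + B[0][2] = -4 + 6 = 2, A[1][1] + B[1][2] = 7 + -1 = 6, A[1][2] + B[2][2] = 9 + 0 = 9) = 2 (attained at k = 0)
  C[2][0] = min over k of (A[2][0] + B[0][0] = -2 + 9 = 7, A[2][1] + B[1][0] = 9 + -5 = 4, A[2][2] + B[2][0] = 6 + -2 = 4) = 4 (attained at k = 1)
  C[2][1] = min over k of (A[2][0] + B[0][1] = -2 + 2 = 0, A[2][1] + B[1][1] = 9 + 1 = 10, A[2][2] + B[2][1] = 6 + -4 = 2) = 0 (attained at k = 0)
  C[2][2] = min over k of (A[2][0] + B[0][2] = -2 + 6 = 4, A[2][1] + B[1][2] = 9 + -1 = 8, A[2][2] + B[2][2] = 6 + 0 = 6) = 4 (attained at k = 0)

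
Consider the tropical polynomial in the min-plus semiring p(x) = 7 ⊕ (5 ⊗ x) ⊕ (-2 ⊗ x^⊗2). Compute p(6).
p(6) = 7

A tropical monomial a ⊗ x^⊗i evaluates to a + i · x. Evaluating each term at x = 6:
  Term 0 contributes 7 + 0 · 6 = 7
  Term 1 contributes 5 + 1 · 6 = 11
  Term 2 contributes -2 + 2 · 6 = 10
p(6) = ⊕ of these = min[7, 11, 10] = 7.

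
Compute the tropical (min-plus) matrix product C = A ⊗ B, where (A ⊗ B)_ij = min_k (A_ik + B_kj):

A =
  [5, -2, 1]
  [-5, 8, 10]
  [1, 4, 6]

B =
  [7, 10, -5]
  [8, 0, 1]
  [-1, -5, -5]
A ⊗ B =
  [0, -4, -4]
  [2, 5, -10]
  [5, 1, -4]

Apply the min-plus product entry-by-entry:
  C[0][0] = min over k of (A[0][0] + B[0][0] = 5 + 7 = 12, A[0][1] + B[1][0] = -2 + 8 = 6, A[0][2] + B[2][0] = 1 + -1 = 0) = 0 (attained at k = 2)
  C[0][1] = min over k of (A[0][0] + B[0][1] = 5 + 10 = 15, A[0][1] + B[1][1] = -2 + 0 = -2, A[0][2] + B[2][1] = 1 + -5 = -4) = -4 (attained at k = 2)
  C[0][2] = min over k of (A[0][0] + B[0][2] = 5 + -5 = 0, A[0][1] + B[1][2] = -2 + 1 = -1, A[0][2] + B[2][2] = 1 + -5 = -4) = -4 (attained at k = 2)
  C[1][0] = min over k of (A[1][0] + B[0][0] = -5 + 7 = 2, A[1][1] + B[1][0] = 8 + 8 = 16, A[1][2] + B[2][0] = 10 + -1 = 9) = 2 (attained at k = 0)
  C[1][1] = min over k of (A[1][0] + B[0][1] = -5 + 10 = 5, A[1][1] + B[1][1] = 8 + 0 = 8, A[1][2] + B[2][1] = 10 + -5 = 5) = 5 (attained at k = 0)
  C[1][2] = min over k of (A[1][0] + B[0][2] = -5 + -5 = -10, A[1][1] + B[1][2] = 8 + 1 = 9, A[1][2] + B[2][2] = 10 + -5 = 5) = -10 (attained at k = 0)
  C[2][0] = min over k of (A[2][0] + B[0][0] = 1 + 7 = 8, A[2][1] + B[1][0] = 4 + 8 = 12, A[2][2] + B[2][0] = 6 + -1 = 5) = 5 (attained at k = 2)
  C[2][1] = min over k of (A[2][0] + B[0][1] = 1 + 10 = 11, A[2][1] + B[1][1] = 4 + 0 = 4, A[2][2] + B[2][1] = 6 + -5 = 1) = 1 (attained at k = 2)
  C[2][2] = min over k of (A[2][0] + B[0][2] = 1 + -5 = -4, A[2][1] + B[1][2] = 4 + 1 = 5, A[2][2] + B[2][2] = 6 + -5 = 1) = -4 (attained at k = 0)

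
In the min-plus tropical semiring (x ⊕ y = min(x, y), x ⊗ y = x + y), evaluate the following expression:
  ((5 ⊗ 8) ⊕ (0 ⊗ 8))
((5 ⊗ 8) ⊕ (0 ⊗ 8)) = 8

Expand innermost to outermost. Recall ⊕ takes the minimum of its arguments and ⊗ takes their sum. Working out the expression ((5 ⊗ 8) ⊕ (0 ⊗ 8)) gives 8.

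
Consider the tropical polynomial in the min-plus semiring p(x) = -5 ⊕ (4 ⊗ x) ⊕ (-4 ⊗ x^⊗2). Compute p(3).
p(3) = -5

A tropical monomial a ⊗ x^⊗i evaluates to a + i · x. Evaluating each term at x = 3:
  Term 0 contributes -5 + 0 · 3 = -5
  Term 1 contributes 4 + 1 · 3 = 7
  Term 2 contributes -4 + 2 · 3 = 2
p(3) = ⊕ of these = min[-5, 7, 2] = -5.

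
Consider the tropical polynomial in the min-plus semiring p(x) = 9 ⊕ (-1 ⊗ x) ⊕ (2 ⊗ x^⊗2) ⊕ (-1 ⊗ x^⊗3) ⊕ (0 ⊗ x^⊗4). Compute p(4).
p(4) = 3

A tropical monomial a ⊗ x^⊗i evaluates to a + i · x. Evaluating each term at x = 4:
  Term 0 contributes 9 + 0 · 4 = 9
  Term 1 contributes -1 + 1 · 4 = 3
  Term 2 contributes 2 + 2 · 4 = 10
  Term 3 contributes -1 + 3 · 4 = 11
  Term 4 contributes 0 + 4 · 4 = 16
p(4) = ⊕ of these = min[9, 3, 10, 11, 16] = 3.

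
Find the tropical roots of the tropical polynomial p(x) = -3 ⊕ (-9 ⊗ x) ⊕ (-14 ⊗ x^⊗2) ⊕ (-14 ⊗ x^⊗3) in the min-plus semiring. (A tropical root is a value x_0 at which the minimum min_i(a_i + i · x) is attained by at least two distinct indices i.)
Roots: {0, 5, 6}

Each tropical root is a break point of the lower envelope of the lines y = a_i + i · x (there are 4 lines, with slopes 0, 1, ..., 3). Only the lines that attain the minimum somewhere contribute to roots; other lines are dominated. Here the surviving (envelope) indices are i = 3, i = 2, i = 1, i = 0.
Intersections between consecutive envelope lines give the roots: for adjacent envelope indices i < j the intersection is x = (a_i − a_j) / (j − i). Reading off the sorted break points: {0, 5, 6}.
Verification: at each break x_0, at least two indices attain the minimum of min_i(a_i + i · x_0).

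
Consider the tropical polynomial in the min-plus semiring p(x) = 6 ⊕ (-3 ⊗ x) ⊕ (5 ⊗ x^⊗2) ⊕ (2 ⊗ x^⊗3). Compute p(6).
p(6) = 3

A tropical monomial a ⊗ x^⊗i evaluates to a + i · x. Evaluating each term at x = 6:
  Term 0 contributes 6 + 0 · 6 = 6
  Term 1 contributes -3 + 1 · 6 = 3
  Term 2 contributes 5 + 2 · 6 = 17
  Term 3 contributes 2 + 3 · 6 = 20
p(6) = ⊕ of these = min[6, 3, 17, 20] = 3.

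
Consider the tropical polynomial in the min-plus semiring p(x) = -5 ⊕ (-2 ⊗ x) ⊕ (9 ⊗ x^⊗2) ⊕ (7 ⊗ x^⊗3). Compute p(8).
p(8) = -5

A tropical monomial a ⊗ x^⊗i evaluates to a + i · x. Evaluating each term at x = 8:
  Term 0 contributes -5 + 0 · 8 = -5
  Term 1 contributes -2 + 1 · 8 = 6
  Term 2 contributes 9 + 2 · 8 = 25
  Term 3 contributes 7 + 3 · 8 = 31
p(8) = ⊕ of these = min[-5, 6, 25, 31] = -5.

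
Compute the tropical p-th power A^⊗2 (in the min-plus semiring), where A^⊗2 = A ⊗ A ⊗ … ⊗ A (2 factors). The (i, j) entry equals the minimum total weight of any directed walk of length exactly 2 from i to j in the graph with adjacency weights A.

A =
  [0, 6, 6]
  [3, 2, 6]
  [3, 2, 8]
A^⊗2 =
  [0, 6, 6]
  [3, 4, 8]
  [3, 4, 8]

Each entry (A^⊗2)_ij equals the minimum over all length-2 walks i = v_0 → v_1 → … → v_2 = j of Σ_t A[v_t][v_{t+1}]. For example, for (i, j) = (0, 2) we minimise over 3 possible intermediate vertex sequences; the minimum is 6, attained along the walk 0 → 0 → 2.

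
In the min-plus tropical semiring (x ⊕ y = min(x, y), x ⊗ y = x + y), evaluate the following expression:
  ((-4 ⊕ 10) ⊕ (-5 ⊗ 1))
((-4 ⊕ 10) ⊕ (-5 ⊗ 1)) = -4

Expand innermost to outermost. Recall ⊕ takes the minimum of its arguments and ⊗ takes their sum. Working out the expression ((-4 ⊕ 10) ⊕ (-5 ⊗ 1)) gives -4.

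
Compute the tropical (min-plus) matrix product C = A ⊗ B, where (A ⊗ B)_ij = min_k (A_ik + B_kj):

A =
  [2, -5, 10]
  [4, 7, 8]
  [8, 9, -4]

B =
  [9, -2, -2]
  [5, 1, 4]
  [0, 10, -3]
A ⊗ B =
  [0, -4, -1]
  [8, 2, 2]
  [-4, 6, -7]

Apply the min-plus product entry-by-entry:
  C[0][0] = min over k of (A[0][0] + B[0][0] = 2 + 9 = 11, A[0][1] + B[1][0] = -5 + 5 = 0, A[0][2] + B[2][0] = 10 + 0 = 10) = 0 (attained at k = 1)
  C[0][1] = min over k of (A[0][0] + B[0][1] = 2 + -2 = 0, A[0][1] + B[1][1] = -5 + 1 = -4, A[0][2] + B[2][1] = 10 + 10 = 20) = -4 (attained at k = 1)
  C[0][2] = min over k of (A[0][0] + B[0][2] = 2 + -2 = 0, A[0][1] + B[1][2] = -5 + 4 = -1, A[0][2] + B[2][2] = 10 + -3 = 7) = -1 (attained at k = 1)
  C[1][0] = min over k of (A[1][0] + B[0][0] = 4 + 9 = 13, A[1][1] + B[1][0] = 7 + 5 = 12, A[1][2] + B[2][0] = 8 + 0 = 8) = 8 (attained at k = 2)
  C[1][1] = min over k of (A[1][0] + B[0][1] = 4 + -2 = 2, A[1][1] + B[1][1] = 7 + 1 = 8, A[1][2] + B[2][1] = 8 + 10 = 18) = 2 (attained at k = 0)
  C[1][2] = min over k of (A[1][0] + B[0][2] = 4 + -2 = 2, A[1][1] + B[1][2] = 7 + 4 = 11, A[1][2] + B[2][2] = 8 + -3 = 5) = 2 (attained at k = 0)
  C[2][0] = min over k of (A[2][0] + B[0][0] = 8 + 9 = 17, A[2][1] + B[1][0] = 9 + 5 = 14, A[2][2] + B[2][0] = -4 + 0 = -4) = -4 (attained at k = 2)
  C[2][1] = min over k of (A[2][0] + B[0][1] = 8 + -2 = 6, A[2][1] + B[1][1] = 9 + 1 = 10, A[2][2] + B[2][1] = -4 + 10 = 6) = 6 (attained at k = 0)
  C[2][2] = min over k of (A[2][0] + B[0][2] = 8 + -2 = 6, A[2][1] + B[1][2] = 9 + 4 = 13, A[2][2] + B[2][2] = -4 + -3 = -7) = -7 (attained at k = 2)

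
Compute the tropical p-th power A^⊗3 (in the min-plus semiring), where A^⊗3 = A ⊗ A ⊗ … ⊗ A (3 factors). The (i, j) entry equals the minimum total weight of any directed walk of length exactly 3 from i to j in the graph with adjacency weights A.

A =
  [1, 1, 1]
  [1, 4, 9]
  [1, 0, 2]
A^⊗3 =
  [2, 2, 3]
  [3, 2, 3]
  [2, 2, 2]

Each entry (A^⊗3)_ij equals the minimum over all length-3 walks i = v_0 → v_1 → … → v_3 = j of Σ_t A[v_t][v_{t+1}]. For example, for (i, j) = (0, 2) we minimise over 9 possible intermediate vertex sequences; the minimum is 3, attained along the walk 0 → 0 → 0 → 2.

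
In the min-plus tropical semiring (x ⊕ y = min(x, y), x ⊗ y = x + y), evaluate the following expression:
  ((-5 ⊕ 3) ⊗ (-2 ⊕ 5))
((-5 ⊕ 3) ⊗ (-2 ⊕ 5)) = -7

Expand innermost to outermost. Recall ⊕ takes the minimum of its arguments and ⊗ takes their sum. Working out the expression ((-5 ⊕ 3) ⊗ (-2 ⊕ 5)) gives -7.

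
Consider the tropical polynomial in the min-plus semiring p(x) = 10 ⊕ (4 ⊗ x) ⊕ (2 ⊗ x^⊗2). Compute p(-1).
p(-1) = 0

A tropical monomial a ⊗ x^⊗i evaluates to a + i · x. Evaluating each term at x = -1:
  Term 0 contributes 10 + 0 · -1 = 10
  Term 1 contributes 4 + 1 · -1 = 3
  Term 2 contributes 2 + 2 · -1 = 0
p(-1) = ⊕ of these = min[10, 3, 0] = 0.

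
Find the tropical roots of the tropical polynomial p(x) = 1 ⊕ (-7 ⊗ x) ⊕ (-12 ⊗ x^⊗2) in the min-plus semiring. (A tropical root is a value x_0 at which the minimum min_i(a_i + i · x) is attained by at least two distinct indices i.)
Roots: {5, 8}

Each tropical root is a break point of the lower envelope of the lines y = a_i + i · x (there are 3 lines, with slopes 0, 1, ..., 2). Only the lines that attain the minimum somewhere contribute to roots; other lines are dominated. Here the surviving (envelope) indices are i = 2, i = 1, i = 0.
Intersections between consecutive envelope lines give the roots: for adjacent envelope indices i < j the intersection is x = (a_i − a_j) / (j − i). Reading off the sorted break points: {5, 8}.
Verification: at each break x_0, at least two indices attain the minimum of min_i(a_i + i · x_0).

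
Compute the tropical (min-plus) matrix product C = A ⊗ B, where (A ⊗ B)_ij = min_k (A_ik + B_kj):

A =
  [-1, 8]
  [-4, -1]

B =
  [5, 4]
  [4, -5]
A ⊗ B =
  [4, 3]
  [1, -6]

Apply the min-plus product entry-by-entry:
  C[0][0] = min over k of (A[0][0] + B[0][0] = -1 + 5 = 4, A[0][1] + B[1][0] = 8 + 4 = 12) = 4 (attained at k = 0)
  C[0][1] = min over k of (A[0][0] + B[0][1] = -1 + 4 = 3, A[0][1] + B[1][1] = 8 + -5 = 3) = 3 (attained at k = 0)
  C[1][0] = min over k of (A[1][0] + B[0][0] = -4 + 5 = 1, A[1][1] + B[1][0] = -1 + 4 = 3) = 1 (attained at k = 0)
  C[1][1] = min over k of (A[1][0] + B[0][1] = -4 + 4 = 0, A[1][1] + B[1][1] = -1 + -5 = -6) = -6 (attained at k = 1)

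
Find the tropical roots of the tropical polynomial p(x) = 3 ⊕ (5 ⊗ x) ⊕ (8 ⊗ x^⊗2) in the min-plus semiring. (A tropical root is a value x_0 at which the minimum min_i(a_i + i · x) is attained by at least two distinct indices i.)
Roots: {-3, -2}

Each tropical root is a break point of the lower envelope of the lines y = a_i + i · x (there are 3 lines, with slopes 0, 1, ..., 2). Only the lines that attain the minimum somewhere contribute to roots; other lines are dominated. Here the surviving (envelope) indices are i = 2, i = 1, i = 0.
Intersections between consecutive envelope lines give the roots: for adjacent envelope indices i < j the intersection is x = (a_i − a_j) / (j − i). Reading off the sorted break points: {-3, -2}.
Verification: at each break x_0, at least two indices attain the minimum of min_i(a_i + i · x_0).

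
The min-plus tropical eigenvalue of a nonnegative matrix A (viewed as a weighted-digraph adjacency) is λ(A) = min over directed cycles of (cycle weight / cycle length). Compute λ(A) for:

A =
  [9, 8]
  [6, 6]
λ(A) = 6

Enumerate directed cycles and compute their means (weight / length). Sample:
  cycle 0 → 0: weight = 9, length = 1, mean = 9/1 ≈ 9.000
  cycle 1 → 1: weight = 6, length = 1, mean = 6/1 ≈ 6.000
  cycle 0 → 1 → 0: weight = 14, length = 2, mean = 14/2 ≈ 7.000
  cycle 1 → 0 → 1: weight = 14, length = 2, mean = 14/2 ≈ 7.000
Minimum mean = 6.000, attained e.g. along the cycle 1 → 1 with weight 6 and length 1. So λ(A) = 6/1 = 6.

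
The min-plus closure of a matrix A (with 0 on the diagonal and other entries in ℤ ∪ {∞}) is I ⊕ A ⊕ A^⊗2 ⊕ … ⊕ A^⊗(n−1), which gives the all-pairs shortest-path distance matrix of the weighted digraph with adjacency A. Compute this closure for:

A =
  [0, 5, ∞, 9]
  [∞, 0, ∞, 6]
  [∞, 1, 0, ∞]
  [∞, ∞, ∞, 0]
Closure =
  [0, 5, ∞, 9]
  [∞, 0, ∞, 6]
  [∞, 1, 0, 7]
  [∞, ∞, ∞, 0]

This is the Floyd-Warshall all-pairs shortest-path computation. For each intermediate vertex k = 0, 1, …, 3, update dist[i][j] ← min(dist[i][j], dist[i][k] + dist[k][j]). The final matrix gives, for each (i, j), the minimum total weight of any directed path from i to j (possibly empty when i = j).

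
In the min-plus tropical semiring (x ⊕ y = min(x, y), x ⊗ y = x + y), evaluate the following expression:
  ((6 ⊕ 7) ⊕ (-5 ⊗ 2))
((6 ⊕ 7) ⊕ (-5 ⊗ 2)) = -3

Expand innermost to outermost. Recall ⊕ takes the minimum of its arguments and ⊗ takes their sum. Working out the expression ((6 ⊕ 7) ⊕ (-5 ⊗ 2)) gives -3.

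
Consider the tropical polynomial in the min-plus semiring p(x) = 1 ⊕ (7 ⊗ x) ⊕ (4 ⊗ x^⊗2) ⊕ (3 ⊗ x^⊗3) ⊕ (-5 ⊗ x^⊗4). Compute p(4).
p(4) = 1

A tropical monomial a ⊗ x^⊗i evaluates to a + i · x. Evaluating each term at x = 4:
  Term 0 contributes 1 + 0 · 4 = 1
  Term 1 contributes 7 + 1 · 4 = 11
  Term 2 contributes 4 + 2 · 4 = 12
  Term 3 contributes 3 + 3 · 4 = 15
  Term 4 contributes -5 + 4 · 4 = 11
p(4) = ⊕ of these = min[1, 11, 12, 15, 11] = 1.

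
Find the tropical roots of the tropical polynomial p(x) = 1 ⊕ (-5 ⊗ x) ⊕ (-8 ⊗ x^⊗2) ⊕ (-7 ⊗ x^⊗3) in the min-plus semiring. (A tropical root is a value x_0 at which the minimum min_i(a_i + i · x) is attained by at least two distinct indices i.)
Roots: {-1, 3, 6}

Each tropical root is a break point of the lower envelope of the lines y = a_i + i · x (there are 4 lines, with slopes 0, 1, ..., 3). Only the lines that attain the minimum somewhere contribute to roots; other lines are dominated. Here the surviving (envelope) indices are i = 3, i = 2, i = 1, i = 0.
Intersections between consecutive envelope lines give the roots: for adjacent envelope indices i < j the intersection is x = (a_i − a_j) / (j − i). Reading off the sorted break points: {-1, 3, 6}.
Verification: at each break x_0, at least two indices attain the minimum of min_i(a_i + i · x_0).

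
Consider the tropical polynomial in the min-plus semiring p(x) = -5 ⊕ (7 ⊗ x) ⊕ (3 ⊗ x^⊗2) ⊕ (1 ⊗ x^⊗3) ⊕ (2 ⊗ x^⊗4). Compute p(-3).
p(-3) = -10

A tropical monomial a ⊗ x^⊗i evaluates to a + i · x. Evaluating each term at x = -3:
  Term 0 contributes -5 + 0 · -3 = -5
  Term 1 contributes 7 + 1 · -3 = 4
  Term 2 contributes 3 + 2 · -3 = -3
  Term 3 contributes 1 + 3 · -3 = -8
  Term 4 contributes 2 + 4 · -3 = -10
p(-3) = ⊕ of these = min[-5, 4, -3, -8, -10] = -10.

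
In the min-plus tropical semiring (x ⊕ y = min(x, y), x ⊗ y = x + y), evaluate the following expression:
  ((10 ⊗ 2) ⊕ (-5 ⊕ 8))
((10 ⊗ 2) ⊕ (-5 ⊕ 8)) = -5

Expand innermost to outermost. Recall ⊕ takes the minimum of its arguments and ⊗ takes their sum. Working out the expression ((10 ⊗ 2) ⊕ (-5 ⊕ 8)) gives -5.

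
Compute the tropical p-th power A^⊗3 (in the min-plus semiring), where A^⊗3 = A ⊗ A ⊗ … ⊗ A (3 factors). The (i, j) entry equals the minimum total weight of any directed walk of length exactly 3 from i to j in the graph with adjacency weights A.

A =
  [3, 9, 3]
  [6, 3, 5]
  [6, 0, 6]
A^⊗3 =
  [9, 6, 8]
  [11, 8, 10]
  [9, 5, 8]

Each entry (A^⊗3)_ij equals the minimum over all length-3 walks i = v_0 → v_1 → … → v_3 = j of Σ_t A[v_t][v_{t+1}]. For example, for (i, j) = (0, 2) we minimise over 9 possible intermediate vertex sequences; the minimum is 8, attained along the walk 0 → 2 → 1 → 2.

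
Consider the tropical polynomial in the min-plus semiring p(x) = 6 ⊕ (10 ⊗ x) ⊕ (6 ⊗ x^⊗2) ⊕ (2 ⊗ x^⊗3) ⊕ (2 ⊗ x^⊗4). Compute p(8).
p(8) = 6

A tropical monomial a ⊗ x^⊗i evaluates to a + i · x. Evaluating each term at x = 8:
  Term 0 contributes 6 + 0 · 8 = 6
  Term 1 contributes 10 + 1 · 8 = 18
  Term 2 contributes 6 + 2 · 8 = 22
  Term 3 contributes 2 + 3 · 8 = 26
  Term 4 contributes 2 + 4 · 8 = 34
p(8) = ⊕ of these = min[6, 18, 22, 26, 34] = 6.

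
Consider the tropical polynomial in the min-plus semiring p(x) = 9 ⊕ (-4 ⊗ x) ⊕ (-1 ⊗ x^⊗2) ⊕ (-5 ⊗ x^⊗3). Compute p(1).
p(1) = -3

A tropical monomial a ⊗ x^⊗i evaluates to a + i · x. Evaluating each term at x = 1:
  Term 0 contributes 9 + 0 · 1 = 9
  Term 1 contributes -4 + 1 · 1 = -3
  Term 2 contributes -1 + 2 · 1 = 1
  Term 3 contributes -5 + 3 · 1 = -2
p(1) = ⊕ of these = min[9, -3, 1, -2] = -3.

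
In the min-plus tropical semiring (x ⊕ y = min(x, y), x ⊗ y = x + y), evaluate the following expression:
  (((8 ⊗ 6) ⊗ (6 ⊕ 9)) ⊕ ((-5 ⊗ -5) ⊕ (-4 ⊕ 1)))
(((8 ⊗ 6) ⊗ (6 ⊕ 9)) ⊕ ((-5 ⊗ -5) ⊕ (-4 ⊕ 1))) = -10

Expand innermost to outermost. Recall ⊕ takes the minimum of its arguments and ⊗ takes their sum. Working out the expression (((8 ⊗ 6) ⊗ (6 ⊕ 9)) ⊕ ((-5 ⊗ -5) ⊕ (-4 ⊕ 1))) gives -10.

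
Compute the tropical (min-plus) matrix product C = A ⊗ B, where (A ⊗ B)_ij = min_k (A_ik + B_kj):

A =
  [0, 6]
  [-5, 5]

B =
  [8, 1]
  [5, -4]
A ⊗ B =
  [8, 1]
  [3, -4]

Apply the min-plus product entry-by-entry:
  C[0][0] = min over k of (A[0][0] + B[0][0] = 0 + 8 = 8, A[0][1] + B[1][0] = 6 + 5 = 11) = 8 (attained at k = 0)
  C[0][1] = min over k of (A[0][0] + B[0][1] = 0 + 1 = 1, A[0][1] + B[1][1] = 6 + -4 = 2) = 1 (attained at k = 0)
  C[1][0] = min over k of (A[1][0] + B[0][0] = -5 + 8 = 3, A[1][1] + B[1][0] = 5 + 5 = 10) = 3 (attained at k = 0)
  C[1][1] = min over k of (A[1][0] + B[0][1] = -5 + 1 = -4, A[1][1] + B[1][1] = 5 + -4 = 1) = -4 (attained at k = 0)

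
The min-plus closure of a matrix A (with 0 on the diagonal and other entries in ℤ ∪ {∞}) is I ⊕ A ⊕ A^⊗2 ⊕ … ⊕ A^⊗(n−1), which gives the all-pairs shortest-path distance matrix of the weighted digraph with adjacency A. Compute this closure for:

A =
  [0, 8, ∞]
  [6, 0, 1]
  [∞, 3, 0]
Closure =
  [0, 8, 9]
  [6, 0, 1]
  [9, 3, 0]

This is the Floyd-Warshall all-pairs shortest-path computation. For each intermediate vertex k = 0, 1, …, 2, update dist[i][j] ← min(dist[i][j], dist[i][k] + dist[k][j]). The final matrix gives, for each (i, j), the minimum total weight of any directed path from i to j (possibly empty when i = j).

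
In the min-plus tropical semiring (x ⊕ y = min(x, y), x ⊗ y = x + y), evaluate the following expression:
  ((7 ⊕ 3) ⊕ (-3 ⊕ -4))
((7 ⊕ 3) ⊕ (-3 ⊕ -4)) = -4

Expand innermost to outermost. Recall ⊕ takes the minimum of its arguments and ⊗ takes their sum. Working out the expression ((7 ⊕ 3) ⊕ (-3 ⊕ -4)) gives -4.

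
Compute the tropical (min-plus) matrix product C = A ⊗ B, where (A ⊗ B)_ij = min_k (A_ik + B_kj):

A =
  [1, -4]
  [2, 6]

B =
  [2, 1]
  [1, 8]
A ⊗ B =
  [-3, 2]
  [4, 3]

Apply the min-plus product entry-by-entry:
  C[0][0] = min over k of (A[0][0] + B[0][0] = 1 + 2 = 3, A[0][1] + B[1][0] = -4 + 1 = -3) = -3 (attained at k = 1)
  C[0][1] = min over k of (A[0][0] + B[0][1] = 1 + 1 = 2, A[0][1] + B[1][1] = -4 + 8 = 4) = 2 (attained at k = 0)
  C[1][0] = min over k of (A[1][0] + B[0][0] = 2 + 2 = 4, A[1][1] + B[1][0] = 6 + 1 = 7) = 4 (attained at k = 0)
  C[1][1] = min over k of (A[1][0] + B[0][1] = 2 + 1 = 3, A[1][1] + B[1][1] = 6 + 8 = 14) = 3 (attained at k = 0)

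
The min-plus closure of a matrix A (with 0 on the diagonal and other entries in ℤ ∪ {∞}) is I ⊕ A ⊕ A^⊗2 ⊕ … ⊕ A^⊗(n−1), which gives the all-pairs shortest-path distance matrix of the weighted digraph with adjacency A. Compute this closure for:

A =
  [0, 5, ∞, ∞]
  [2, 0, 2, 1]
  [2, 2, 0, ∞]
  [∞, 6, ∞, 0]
Closure =
  [0, 5, 7, 6]
  [2, 0, 2, 1]
  [2, 2, 0, 3]
  [8, 6, 8, 0]

This is the Floyd-Warshall all-pairs shortest-path computation. For each intermediate vertex k = 0, 1, …, 3, update dist[i][j] ← min(dist[i][j], dist[i][k] + dist[k][j]). The final matrix gives, for each (i, j), the minimum total weight of any directed path from i to j (possibly empty when i = j).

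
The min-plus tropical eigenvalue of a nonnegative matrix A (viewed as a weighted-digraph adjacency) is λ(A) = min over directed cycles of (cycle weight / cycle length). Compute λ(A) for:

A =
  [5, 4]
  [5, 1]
λ(A) = 1

Enumerate directed cycles and compute their means (weight / length). Sample:
  cycle 0 → 0: weight = 5, length = 1, mean = 5/1 ≈ 5.000
  cycle 1 → 1: weight = 1, length = 1, mean = 1/1 ≈ 1.000
  cycle 0 → 1 → 0: weight = 9, length = 2, mean = 9/2 ≈ 4.500
  cycle 1 → 0 → 1: weight = 9, length = 2, mean = 9/2 ≈ 4.500
Minimum mean = 1.000, attained e.g. along the cycle 1 → 1 with weight 1 and length 1. So λ(A) = 1/1 = 1.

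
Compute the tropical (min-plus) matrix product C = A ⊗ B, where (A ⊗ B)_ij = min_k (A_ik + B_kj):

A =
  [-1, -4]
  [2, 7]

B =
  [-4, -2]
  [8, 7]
A ⊗ B =
  [-5, -3]
  [-2, 0]

Apply the min-plus product entry-by-entry:
  C[0][0] = min over k of (A[0][0] + B[0][0] = -1 + -4 = -5, A[0][1] + B[1][0] = -4 + 8 = 4) = -5 (attained at k = 0)
  C[0][1] = min over k of (A[0][0] + B[0][1] = -1 + -2 = -3, A[0][1] + B[1][1] = -4 + 7 = 3) = -3 (attained at k = 0)
  C[1][0] = min over k of (A[1][0] + B[0][0] = 2 + -4 = -2, A[1][1] + B[1][0] = 7 + 8 = 15) = -2 (attained at k = 0)
  C[1][1] = min over k of (A[1][0] + B[0][1] = 2 + -2 = 0, A[1][1] + B[1][1] = 7 + 7 = 14) = 0 (attained at k = 0)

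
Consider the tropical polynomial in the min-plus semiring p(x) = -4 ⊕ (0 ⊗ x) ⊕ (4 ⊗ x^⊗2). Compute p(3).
p(3) = -4

A tropical monomial a ⊗ x^⊗i evaluates to a + i · x. Evaluating each term at x = 3:
  Term 0 contributes -4 + 0 · 3 = -4
  Term 1 contributes 0 + 1 · 3 = 3
  Term 2 contributes 4 + 2 · 3 = 10
p(3) = ⊕ of these = min[-4, 3, 10] = -4.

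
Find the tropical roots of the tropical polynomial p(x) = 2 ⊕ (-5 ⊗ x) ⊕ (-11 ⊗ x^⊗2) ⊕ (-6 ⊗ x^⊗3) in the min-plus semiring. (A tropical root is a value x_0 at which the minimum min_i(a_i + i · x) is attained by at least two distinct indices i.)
Roots: {-5, 6, 7}

Each tropical root is a break point of the lower envelope of the lines y = a_i + i · x (there are 4 lines, with slopes 0, 1, ..., 3). Only the lines that attain the minimum somewhere contribute to roots; other lines are dominated. Here the surviving (envelope) indices are i = 3, i = 2, i = 1, i = 0.
Intersections between consecutive envelope lines give the roots: for adjacent envelope indices i < j the intersection is x = (a_i − a_j) / (j − i). Reading off the sorted break points: {-5, 6, 7}.
Verification: at each break x_0, at least two indices attain the minimum of min_i(a_i + i · x_0).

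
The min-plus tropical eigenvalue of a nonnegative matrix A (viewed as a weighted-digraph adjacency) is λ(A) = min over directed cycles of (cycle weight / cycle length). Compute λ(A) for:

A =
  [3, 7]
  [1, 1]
λ(A) = 1

Enumerate directed cycles and compute their means (weight / length). Sample:
  cycle 0 → 0: weight = 3, length = 1, mean = 3/1 ≈ 3.000
  cycle 1 → 1: weight = 1, length = 1, mean = 1/1 ≈ 1.000
  cycle 0 → 1 → 0: weight = 8, length = 2, mean = 8/2 ≈ 4.000
  cycle 1 → 0 → 1: weight = 8, length = 2, mean = 8/2 ≈ 4.000
Minimum mean = 1.000, attained e.g. along the cycle 1 → 1 with weight 1 and length 1. So λ(A) = 1/1 = 1.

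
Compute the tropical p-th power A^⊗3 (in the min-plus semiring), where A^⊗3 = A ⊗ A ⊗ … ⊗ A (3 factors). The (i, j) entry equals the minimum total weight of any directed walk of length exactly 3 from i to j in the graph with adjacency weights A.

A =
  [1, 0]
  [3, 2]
A^⊗3 =
  [3, 2]
  [5, 4]

Each entry (A^⊗3)_ij equals the minimum over all length-3 walks i = v_0 → v_1 → … → v_3 = j of Σ_t A[v_t][v_{t+1}]. For example, for (i, j) = (0, 1) we minimise over 4 possible intermediate vertex sequences; the minimum is 2, attained along the walk 0 → 0 → 0 → 1.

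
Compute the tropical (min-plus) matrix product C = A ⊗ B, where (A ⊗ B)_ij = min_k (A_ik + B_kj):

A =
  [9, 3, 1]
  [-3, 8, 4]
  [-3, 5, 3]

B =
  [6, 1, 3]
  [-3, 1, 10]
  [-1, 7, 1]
A ⊗ B =
  [0, 4, 2]
  [3, -2, 0]
  [2, -2, 0]

Apply the min-plus product entry-by-entry:
  C[0][0] = min over k of (A[0][0] + B[0][0] = 9 + 6 = 15, A[0][1] + B[1][0] = 3 + -3 = 0, A[0][2] + B[2][0] = 1 + -1 = 0) = 0 (attained at k = 1)
  C[0][1] = min over k of (A[0][0] + B[0][1] = 9 + 1 = 10, A[0][1] + B[1][1] = 3 + 1 = 4, A[0][2] + B[2][1] = 1 + 7 = 8) = 4 (attained at k = 1)
  C[0][2] = min over k of (A[0][0] + B[0][2] = 9 + 3 = 12, A[0][1] + B[1][2] = 3 + 10 = 13, A[0][2] + B[2][2] = 1 + 1 = 2) = 2 (attained at k = 2)
  C[1][0] = min over k of (A[1][0] + B[0][0] = -3 + 6 = 3, A[1][1] + B[1][0] = 8 + -3 = 5, A[1][2] + B[2][0] = 4 + -1 = 3) = 3 (attained at k = 0)
  C[1][1] = min over k of (A[1][0] + B[0][1] = -3 + 1 = -2, A[1][1] + B[1][1] = 8 + 1 = 9, A[1][2] + B[2][1] = 4 + 7 = 11) = -2 (attained at k = 0)
  C[1][2] = min over k of (A[1][0] + B[0][2] = -3 + 3 = 0, A[1][1] + B[1][2] = 8 + 10 = 18, A[1][2] + B[2][2] = 4 + 1 = 5) = 0 (attained at k = 0)
  C[2][0] = min over k of (A[2][0] + B[0][0] = -3 + 6 = 3, A[2][1] + B[1][0] = 5 + -3 = 2, A[2][2] + B[2][0] = 3 + -1 = 2) = 2 (attained at k = 1)
  C[2][1] = min over k of (A[2][0] + B[0][1] = -3 + 1 = -2, A[2][1] + B[1][1] = 5 + 1 = 6, A[2][2] + B[2][1] = 3 + 7 = 10) = -2 (attained at k = 0)
  C[2][2] = min over k of (A[2][0] + B[0][2] = -3 + 3 = 0, A[2][1] + B[1][2] = 5 + 10 = 15, A[2][2] + B[2][2] = 3 + 1 = 4) = 0 (attained at k = 0)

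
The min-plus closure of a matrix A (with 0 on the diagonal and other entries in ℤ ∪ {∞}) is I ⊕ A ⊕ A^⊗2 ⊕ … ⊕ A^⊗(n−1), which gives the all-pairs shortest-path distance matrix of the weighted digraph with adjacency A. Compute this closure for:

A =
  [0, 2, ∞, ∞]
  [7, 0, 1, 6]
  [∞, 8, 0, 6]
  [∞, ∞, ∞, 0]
Closure =
  [0, 2, 3, 8]
  [7, 0, 1, 6]
  [15, 8, 0, 6]
  [∞, ∞, ∞, 0]

This is the Floyd-Warshall all-pairs shortest-path computation. For each intermediate vertex k = 0, 1, …, 3, update dist[i][j] ← min(dist[i][j], dist[i][k] + dist[k][j]). The final matrix gives, for each (i, j), the minimum total weight of any directed path from i to j (possibly empty when i = j).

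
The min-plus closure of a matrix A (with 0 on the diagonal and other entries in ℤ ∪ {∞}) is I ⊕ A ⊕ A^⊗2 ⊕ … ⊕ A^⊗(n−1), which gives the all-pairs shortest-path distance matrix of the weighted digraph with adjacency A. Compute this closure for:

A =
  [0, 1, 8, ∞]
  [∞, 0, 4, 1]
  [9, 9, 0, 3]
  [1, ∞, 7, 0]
Closure =
  [0, 1, 5, 2]
  [2, 0, 4, 1]
  [4, 5, 0, 3]
  [1, 2, 6, 0]

This is the Floyd-Warshall all-pairs shortest-path computation. For each intermediate vertex k = 0, 1, …, 3, update dist[i][j] ← min(dist[i][j], dist[i][k] + dist[k][j]). The final matrix gives, for each (i, j), the minimum total weight of any directed path from i to j (possibly empty when i = j).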